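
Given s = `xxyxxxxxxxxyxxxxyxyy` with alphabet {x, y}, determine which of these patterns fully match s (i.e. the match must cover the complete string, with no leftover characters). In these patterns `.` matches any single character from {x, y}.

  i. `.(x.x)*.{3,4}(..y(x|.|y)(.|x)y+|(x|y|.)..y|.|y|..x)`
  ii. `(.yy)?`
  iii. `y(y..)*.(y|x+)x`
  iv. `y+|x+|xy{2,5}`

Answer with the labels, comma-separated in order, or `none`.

i → match
ii → no match
iii → no match — must start with `y`
iv → no match

i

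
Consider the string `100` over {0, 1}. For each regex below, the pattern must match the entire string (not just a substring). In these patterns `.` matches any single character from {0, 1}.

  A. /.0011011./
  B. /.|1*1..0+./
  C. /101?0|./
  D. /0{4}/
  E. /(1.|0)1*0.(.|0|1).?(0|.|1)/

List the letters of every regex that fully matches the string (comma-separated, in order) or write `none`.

C

A → no match
B → no match
C → match
D → no match — must start with `0`
E → no match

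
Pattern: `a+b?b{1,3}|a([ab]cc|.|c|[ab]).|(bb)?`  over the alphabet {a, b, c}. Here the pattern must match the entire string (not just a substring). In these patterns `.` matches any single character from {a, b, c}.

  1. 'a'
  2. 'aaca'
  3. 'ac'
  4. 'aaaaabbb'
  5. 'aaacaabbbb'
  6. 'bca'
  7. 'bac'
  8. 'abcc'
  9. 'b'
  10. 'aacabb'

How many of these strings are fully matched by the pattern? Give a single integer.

1. 'a' → no match
2. 'aaca' → no match
3. 'ac' → no match
4. 'aaaaabbb' → match
5. 'aaacaabbbb' → no match
6. 'bca' → no match
7. 'bac' → no match
8. 'abcc' → no match
9. 'b' → no match
10. 'aacabb' → no match
Total matched: 1

1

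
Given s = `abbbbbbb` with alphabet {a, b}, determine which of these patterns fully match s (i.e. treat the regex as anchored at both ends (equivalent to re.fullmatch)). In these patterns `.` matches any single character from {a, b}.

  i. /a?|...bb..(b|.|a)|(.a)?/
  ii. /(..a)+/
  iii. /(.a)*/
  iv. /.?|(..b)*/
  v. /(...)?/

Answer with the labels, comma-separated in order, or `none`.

i

i → match
ii → no match — must end with `a`
iii → no match
iv → no match
v → no match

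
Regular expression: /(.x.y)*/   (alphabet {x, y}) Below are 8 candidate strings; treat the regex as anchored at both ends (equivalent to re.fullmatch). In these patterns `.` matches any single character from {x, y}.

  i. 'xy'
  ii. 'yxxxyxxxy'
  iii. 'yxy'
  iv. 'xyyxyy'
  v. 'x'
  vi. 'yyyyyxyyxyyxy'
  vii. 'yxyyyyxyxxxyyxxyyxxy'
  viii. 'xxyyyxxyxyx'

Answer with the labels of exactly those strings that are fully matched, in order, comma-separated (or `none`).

i. 'xy' → no match
ii. 'yxxxyxxxy' → no match
iii. 'yxy' → no match
iv. 'xyyxyy' → no match
v. 'x' → no match
vi → no match
vii → no match
viii. 'xxyyyxxyxyx' → no match

none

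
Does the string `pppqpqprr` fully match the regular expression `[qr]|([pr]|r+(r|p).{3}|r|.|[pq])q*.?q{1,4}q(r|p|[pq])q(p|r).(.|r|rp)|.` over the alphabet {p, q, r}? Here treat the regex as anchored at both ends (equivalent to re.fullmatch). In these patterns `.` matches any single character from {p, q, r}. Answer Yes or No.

No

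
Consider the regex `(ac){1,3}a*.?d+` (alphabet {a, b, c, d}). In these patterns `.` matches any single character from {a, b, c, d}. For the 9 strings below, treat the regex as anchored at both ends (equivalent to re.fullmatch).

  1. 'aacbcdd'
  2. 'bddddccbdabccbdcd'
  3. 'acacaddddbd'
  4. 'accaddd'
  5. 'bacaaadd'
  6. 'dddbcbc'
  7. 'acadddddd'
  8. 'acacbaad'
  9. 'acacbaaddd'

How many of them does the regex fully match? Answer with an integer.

1 → no match — must start with 'ac'
2 → no match — must start with 'ac'
3 → no match
4 → no match
5 → no match — must start with 'ac'
6 → no match — must start with 'ac'
7 → match
8 → no match
9 → no match
Total matched: 1

1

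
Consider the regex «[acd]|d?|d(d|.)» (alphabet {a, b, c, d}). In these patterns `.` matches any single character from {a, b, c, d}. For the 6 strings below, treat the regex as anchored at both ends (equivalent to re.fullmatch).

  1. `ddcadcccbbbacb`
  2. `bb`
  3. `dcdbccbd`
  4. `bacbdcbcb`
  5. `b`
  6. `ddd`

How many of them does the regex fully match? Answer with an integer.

0

1 → no match
2 → no match
3 → no match
4 → no match
5 → no match
6 → no match
Total matched: 0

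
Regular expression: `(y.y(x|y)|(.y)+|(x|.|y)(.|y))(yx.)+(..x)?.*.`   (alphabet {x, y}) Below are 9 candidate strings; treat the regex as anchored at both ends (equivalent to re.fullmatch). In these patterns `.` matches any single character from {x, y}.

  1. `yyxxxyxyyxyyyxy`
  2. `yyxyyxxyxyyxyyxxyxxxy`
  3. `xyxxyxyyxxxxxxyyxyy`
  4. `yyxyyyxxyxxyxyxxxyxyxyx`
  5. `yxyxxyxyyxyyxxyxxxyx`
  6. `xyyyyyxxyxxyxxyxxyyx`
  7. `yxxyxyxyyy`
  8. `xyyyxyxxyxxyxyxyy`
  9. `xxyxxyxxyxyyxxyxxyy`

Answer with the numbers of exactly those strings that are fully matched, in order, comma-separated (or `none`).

1 → no match
2 → match
3 → no match
4 → no match
5 → match
6 → no match
7 → no match
8 → no match
9 → match

2, 5, 9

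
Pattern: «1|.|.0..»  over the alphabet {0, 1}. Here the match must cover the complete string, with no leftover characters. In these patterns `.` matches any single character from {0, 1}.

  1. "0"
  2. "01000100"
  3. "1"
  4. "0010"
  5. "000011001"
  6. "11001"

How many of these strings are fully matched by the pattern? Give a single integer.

3

1. "0" → match
2. "01000100" → no match
3. "1" → match
4. "0010" → match
5. "000011001" → no match
6. "11001" → no match
Total matched: 3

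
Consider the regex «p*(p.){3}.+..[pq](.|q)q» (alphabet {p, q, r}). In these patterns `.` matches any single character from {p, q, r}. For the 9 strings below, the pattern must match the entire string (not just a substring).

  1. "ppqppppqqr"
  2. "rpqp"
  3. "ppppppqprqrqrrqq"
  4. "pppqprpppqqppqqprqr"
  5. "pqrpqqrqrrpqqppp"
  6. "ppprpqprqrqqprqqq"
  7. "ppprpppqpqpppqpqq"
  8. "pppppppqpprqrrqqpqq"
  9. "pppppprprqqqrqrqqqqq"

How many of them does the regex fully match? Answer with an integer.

1 → no match — must end with "q"
2 → no match — must end with "q"
3 → no match
4 → no match — must end with "q"
5 → no match — must end with "q"
6 → match
7 → match
8 → match
9 → match
Total matched: 4

4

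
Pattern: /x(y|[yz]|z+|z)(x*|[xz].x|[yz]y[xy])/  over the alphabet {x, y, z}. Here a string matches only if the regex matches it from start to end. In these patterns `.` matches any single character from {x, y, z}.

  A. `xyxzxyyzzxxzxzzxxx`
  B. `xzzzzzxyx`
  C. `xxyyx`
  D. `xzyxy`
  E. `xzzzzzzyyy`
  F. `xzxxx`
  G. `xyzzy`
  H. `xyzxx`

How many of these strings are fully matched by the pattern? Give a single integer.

A → no match
B. `xzzzzzxyx` → match
C. `xxyyx` → no match
D. `xzyxy` → no match
E. `xzzzzzzyyy` → match
F. `xzxxx` → match
G. `xyzzy` → no match
H. `xyzxx` → match
Total matched: 4

4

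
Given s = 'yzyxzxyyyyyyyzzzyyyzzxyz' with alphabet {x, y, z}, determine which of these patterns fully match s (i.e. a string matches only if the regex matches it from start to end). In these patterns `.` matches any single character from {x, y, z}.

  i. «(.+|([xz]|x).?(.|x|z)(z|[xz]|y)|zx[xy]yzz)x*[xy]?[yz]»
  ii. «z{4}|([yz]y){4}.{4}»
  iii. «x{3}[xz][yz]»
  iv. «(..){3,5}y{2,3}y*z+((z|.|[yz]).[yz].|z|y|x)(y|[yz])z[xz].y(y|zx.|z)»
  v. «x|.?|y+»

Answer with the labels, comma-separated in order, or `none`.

i → match
ii → no match
iii → no match — must start with 'x'
iv → match
v → no match

i, iv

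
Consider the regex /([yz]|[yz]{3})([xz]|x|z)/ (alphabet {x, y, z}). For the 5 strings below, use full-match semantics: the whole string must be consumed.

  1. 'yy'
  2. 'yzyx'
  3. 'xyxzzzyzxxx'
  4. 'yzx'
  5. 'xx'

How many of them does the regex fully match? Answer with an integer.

1

1 → no match
2 → match
3 → no match
4 → no match
5 → no match
Total matched: 1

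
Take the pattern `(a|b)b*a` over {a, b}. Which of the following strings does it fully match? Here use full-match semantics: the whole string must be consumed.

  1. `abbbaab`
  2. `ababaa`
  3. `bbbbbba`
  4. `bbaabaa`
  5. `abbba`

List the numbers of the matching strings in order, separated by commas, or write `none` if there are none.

3, 5

1. `abbbaab` → no match — must end with `a`
2. `ababaa` → no match
3. `bbbbbba` → match
4. `bbaabaa` → no match
5. `abbba` → match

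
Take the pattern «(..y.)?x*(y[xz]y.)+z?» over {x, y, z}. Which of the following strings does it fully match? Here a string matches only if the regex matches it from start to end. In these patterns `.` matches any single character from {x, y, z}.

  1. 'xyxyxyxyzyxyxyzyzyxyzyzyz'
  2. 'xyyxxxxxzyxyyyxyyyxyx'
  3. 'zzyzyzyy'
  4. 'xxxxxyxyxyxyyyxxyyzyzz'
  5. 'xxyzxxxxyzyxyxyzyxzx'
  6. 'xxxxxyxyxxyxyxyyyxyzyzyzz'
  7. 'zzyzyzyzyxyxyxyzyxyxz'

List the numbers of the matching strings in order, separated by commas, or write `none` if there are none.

1 → match
2 → no match
3 → match
4 → no match
5 → no match
6 → no match
7 → match

1, 3, 7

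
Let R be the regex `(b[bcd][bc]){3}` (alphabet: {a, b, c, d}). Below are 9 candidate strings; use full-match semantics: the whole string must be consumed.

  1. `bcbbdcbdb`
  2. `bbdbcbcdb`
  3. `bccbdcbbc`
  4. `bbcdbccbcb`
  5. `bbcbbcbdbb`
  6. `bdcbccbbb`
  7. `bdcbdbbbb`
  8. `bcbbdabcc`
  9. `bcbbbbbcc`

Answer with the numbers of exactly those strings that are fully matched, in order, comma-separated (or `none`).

1, 3, 6, 7, 9

1 → match
2 → no match
3 → match
4 → no match
5 → no match
6 → match
7 → match
8 → no match
9 → match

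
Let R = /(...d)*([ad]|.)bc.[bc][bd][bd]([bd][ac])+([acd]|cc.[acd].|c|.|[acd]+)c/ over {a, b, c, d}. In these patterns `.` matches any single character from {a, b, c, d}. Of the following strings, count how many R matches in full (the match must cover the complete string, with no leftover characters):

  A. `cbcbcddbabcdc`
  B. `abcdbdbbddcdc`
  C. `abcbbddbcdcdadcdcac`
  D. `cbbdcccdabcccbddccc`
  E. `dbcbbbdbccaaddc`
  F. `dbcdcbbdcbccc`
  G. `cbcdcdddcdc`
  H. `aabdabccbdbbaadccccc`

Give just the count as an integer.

7

A → match
B → no match
C → match
D → match
E → match
F → match
G → match
H → match
Total matched: 7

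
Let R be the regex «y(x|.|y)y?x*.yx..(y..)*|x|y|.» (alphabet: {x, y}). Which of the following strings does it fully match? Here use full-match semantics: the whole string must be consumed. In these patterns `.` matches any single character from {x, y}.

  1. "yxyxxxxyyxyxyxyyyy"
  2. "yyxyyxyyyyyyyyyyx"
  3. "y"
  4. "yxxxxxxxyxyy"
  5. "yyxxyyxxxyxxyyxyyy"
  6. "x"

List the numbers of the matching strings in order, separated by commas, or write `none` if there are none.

1, 2, 3, 4, 5, 6

1 → match
2 → match
3. "y" → match
4. "yxxxxxxxyxyy" → match
5 → match
6. "x" → match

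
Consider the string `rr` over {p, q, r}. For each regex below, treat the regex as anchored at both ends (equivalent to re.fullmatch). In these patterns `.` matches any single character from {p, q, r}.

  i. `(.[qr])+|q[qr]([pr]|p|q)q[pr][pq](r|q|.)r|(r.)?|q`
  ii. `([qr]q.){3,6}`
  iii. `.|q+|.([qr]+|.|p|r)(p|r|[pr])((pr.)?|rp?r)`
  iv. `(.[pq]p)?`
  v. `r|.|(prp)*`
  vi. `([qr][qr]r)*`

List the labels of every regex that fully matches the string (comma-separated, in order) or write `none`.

i

i → match
ii → no match
iii → no match
iv → no match
v → no match
vi → no match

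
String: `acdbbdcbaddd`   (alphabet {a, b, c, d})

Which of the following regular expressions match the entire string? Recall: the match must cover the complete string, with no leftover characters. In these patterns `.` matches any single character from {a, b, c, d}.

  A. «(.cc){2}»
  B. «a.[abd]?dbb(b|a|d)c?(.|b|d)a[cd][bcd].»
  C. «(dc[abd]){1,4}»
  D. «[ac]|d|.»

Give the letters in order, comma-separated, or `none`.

A → no match — must end with `cc`
B → match
C → no match — must start with `dc`
D → no match

B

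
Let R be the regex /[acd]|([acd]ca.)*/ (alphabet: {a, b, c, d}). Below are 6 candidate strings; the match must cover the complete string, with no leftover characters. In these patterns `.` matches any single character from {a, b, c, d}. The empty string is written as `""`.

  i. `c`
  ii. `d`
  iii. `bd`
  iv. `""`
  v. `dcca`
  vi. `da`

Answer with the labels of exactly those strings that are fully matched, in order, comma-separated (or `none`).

i, ii, iv

i. `c` → match
ii. `d` → match
iii. `bd` → no match
iv. `""` → match
v. `dcca` → no match
vi. `da` → no match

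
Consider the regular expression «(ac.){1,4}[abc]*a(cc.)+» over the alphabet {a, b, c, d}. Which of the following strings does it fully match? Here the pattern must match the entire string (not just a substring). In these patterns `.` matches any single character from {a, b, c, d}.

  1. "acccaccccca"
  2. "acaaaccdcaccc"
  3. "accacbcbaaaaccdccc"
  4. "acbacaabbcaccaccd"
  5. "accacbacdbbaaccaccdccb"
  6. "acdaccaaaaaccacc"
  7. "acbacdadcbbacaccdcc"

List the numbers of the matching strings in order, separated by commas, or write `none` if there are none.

1, 3, 4, 5

1. "acccaccccca" → match
2 → no match
3 → match
4 → match
5 → match
6 → no match
7 → no match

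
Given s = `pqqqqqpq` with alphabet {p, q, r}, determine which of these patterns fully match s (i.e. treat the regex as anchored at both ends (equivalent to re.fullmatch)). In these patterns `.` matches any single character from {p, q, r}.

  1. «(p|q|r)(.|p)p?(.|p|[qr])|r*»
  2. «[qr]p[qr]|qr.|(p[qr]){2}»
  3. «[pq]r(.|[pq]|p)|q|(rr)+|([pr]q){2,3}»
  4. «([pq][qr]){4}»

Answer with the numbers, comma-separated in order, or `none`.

4

1 → no match
2 → no match
3 → no match
4 → match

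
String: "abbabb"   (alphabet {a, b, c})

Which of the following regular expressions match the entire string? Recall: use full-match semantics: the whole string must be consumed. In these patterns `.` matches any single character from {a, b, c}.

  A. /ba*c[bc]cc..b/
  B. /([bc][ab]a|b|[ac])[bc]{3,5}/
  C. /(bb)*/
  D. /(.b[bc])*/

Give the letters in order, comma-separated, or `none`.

A → no match — must start with "b"
B → no match
C → no match
D → match

D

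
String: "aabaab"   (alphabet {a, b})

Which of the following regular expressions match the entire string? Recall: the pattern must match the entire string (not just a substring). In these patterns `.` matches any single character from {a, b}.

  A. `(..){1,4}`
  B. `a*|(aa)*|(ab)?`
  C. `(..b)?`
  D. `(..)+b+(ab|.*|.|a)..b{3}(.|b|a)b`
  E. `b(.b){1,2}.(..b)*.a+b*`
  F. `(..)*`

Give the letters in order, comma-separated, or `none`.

A, F

A → match
B → no match
C → no match
D → no match
E → no match — must start with "b"
F → match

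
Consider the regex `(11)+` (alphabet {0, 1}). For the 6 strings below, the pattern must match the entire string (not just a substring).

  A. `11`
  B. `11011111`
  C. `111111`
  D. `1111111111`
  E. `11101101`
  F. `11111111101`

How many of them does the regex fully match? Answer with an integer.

3

A → match
B → no match
C → match
D → match
E → no match — must end with `11`
F → no match — must end with `11`
Total matched: 3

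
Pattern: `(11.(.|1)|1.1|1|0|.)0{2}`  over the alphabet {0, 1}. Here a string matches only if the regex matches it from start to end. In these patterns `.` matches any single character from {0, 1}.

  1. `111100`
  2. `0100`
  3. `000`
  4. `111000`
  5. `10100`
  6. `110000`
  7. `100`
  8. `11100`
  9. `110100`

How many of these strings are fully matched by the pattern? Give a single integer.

8

1 → match
2 → no match
3 → match
4 → match
5 → match
6 → match
7 → match
8 → match
9 → match
Total matched: 8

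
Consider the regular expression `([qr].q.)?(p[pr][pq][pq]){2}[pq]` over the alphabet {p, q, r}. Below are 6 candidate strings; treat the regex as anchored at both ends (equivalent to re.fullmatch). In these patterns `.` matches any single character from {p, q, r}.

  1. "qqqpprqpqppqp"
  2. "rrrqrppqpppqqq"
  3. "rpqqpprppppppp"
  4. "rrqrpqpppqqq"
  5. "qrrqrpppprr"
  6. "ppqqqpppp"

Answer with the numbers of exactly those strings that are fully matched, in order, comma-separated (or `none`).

none

1 → no match
2 → no match
3 → no match
4 → no match
5 → no match
6 → no match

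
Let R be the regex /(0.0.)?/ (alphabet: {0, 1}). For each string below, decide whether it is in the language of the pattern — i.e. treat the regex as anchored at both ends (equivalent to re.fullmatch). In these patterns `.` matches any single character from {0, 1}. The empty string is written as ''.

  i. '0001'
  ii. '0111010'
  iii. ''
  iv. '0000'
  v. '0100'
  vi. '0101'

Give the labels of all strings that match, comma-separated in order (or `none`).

i. '0001' → match
ii. '0111010' → no match
iii. '' → match
iv. '0000' → match
v. '0100' → match
vi. '0101' → match

i, iii, iv, v, vi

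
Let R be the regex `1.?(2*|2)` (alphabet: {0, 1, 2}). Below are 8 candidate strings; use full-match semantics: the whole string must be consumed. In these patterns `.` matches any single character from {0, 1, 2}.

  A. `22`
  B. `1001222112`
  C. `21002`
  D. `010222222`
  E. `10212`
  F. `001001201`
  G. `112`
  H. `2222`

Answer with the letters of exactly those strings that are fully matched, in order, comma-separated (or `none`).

G

A → no match — must start with `1`
B → no match
C → no match — must start with `1`
D → no match — must start with `1`
E → no match
F → no match — must start with `1`
G → match
H → no match — must start with `1`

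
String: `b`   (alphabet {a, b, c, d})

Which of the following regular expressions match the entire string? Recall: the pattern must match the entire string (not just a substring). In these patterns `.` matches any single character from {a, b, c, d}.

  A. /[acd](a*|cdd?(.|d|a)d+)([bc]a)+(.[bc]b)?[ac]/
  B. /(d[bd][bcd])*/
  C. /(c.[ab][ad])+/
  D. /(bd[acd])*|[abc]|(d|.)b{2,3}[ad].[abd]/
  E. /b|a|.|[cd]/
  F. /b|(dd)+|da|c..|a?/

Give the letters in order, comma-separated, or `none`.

A → no match
B → no match
C → no match — must start with `c`
D → match
E → match
F → match

D, E, F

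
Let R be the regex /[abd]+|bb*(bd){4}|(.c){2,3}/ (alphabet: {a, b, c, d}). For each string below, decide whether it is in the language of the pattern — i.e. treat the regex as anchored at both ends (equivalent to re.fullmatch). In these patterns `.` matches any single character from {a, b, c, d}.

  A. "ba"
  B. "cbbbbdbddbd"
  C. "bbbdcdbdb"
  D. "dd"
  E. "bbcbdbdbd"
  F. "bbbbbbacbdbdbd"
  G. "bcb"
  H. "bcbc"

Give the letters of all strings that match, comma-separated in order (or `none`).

A → match
B → no match
C → no match
D → match
E → no match
F → no match
G → no match
H → match

A, D, H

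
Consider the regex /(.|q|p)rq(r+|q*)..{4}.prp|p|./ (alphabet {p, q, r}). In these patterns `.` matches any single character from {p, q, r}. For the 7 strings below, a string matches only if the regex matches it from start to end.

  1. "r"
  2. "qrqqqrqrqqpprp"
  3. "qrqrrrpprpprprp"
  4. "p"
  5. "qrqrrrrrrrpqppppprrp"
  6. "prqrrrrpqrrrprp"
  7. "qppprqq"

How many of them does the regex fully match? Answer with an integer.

1 → match
2 → match
3 → match
4 → match
5 → no match
6 → match
7 → no match
Total matched: 5

5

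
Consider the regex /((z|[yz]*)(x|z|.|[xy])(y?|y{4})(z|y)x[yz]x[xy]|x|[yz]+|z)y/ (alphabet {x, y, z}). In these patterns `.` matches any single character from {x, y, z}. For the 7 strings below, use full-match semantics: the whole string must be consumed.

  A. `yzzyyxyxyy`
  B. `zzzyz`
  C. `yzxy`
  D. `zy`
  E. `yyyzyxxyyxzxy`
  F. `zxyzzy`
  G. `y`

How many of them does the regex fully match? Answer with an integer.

2

A → match
B → no match — must end with `y`
C → no match
D → match
E → no match
F → no match
G → no match
Total matched: 2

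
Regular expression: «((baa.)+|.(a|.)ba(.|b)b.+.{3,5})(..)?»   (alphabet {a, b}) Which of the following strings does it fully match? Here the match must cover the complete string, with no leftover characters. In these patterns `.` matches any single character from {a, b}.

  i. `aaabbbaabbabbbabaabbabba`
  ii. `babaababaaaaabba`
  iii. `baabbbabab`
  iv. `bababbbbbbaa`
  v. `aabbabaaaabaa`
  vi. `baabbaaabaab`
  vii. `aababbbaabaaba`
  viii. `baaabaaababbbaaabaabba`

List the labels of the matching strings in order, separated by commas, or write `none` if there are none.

i → no match
ii → match
iii. `baabbbabab` → no match
iv. `bababbbbbbaa` → match
v → no match
vi. `baabbaaabaab` → match
vii → match
viii → no match

ii, iv, vi, vii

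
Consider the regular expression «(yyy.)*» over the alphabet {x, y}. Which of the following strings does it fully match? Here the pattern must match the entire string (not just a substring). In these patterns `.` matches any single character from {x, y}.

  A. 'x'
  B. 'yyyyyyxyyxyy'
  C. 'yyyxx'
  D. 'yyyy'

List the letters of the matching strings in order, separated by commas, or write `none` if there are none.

A → no match
B → no match
C → no match
D → match

D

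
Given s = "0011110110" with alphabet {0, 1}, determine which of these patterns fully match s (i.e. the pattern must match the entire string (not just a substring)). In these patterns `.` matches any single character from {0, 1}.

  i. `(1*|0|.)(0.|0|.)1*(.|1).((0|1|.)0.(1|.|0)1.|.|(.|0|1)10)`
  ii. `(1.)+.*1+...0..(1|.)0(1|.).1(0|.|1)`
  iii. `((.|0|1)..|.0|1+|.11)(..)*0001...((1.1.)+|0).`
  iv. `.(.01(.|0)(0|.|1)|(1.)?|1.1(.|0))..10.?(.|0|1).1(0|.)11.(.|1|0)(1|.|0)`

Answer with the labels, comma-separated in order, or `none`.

i

i → match
ii → no match — must start with "1"
iii → no match
iv → no match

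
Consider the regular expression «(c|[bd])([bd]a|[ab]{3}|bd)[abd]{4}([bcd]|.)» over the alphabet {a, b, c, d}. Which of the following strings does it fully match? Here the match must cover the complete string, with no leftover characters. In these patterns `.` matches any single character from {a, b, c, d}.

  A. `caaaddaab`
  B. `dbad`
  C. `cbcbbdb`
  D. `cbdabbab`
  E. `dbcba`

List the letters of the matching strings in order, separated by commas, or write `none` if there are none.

A → match
B → no match
C → no match
D → match
E → no match

A, D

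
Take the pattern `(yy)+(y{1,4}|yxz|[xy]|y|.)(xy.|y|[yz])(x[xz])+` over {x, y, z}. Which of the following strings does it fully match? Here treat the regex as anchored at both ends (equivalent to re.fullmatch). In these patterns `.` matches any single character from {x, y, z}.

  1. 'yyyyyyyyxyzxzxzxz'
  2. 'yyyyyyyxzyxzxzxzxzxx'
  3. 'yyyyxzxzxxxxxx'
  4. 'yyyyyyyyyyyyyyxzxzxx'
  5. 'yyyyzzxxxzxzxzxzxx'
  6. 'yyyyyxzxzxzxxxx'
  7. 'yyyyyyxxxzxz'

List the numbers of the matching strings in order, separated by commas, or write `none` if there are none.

1, 2, 3, 4, 5, 6, 7

1 → match
2 → match
3 → match
4 → match
5 → match
6 → match
7 → match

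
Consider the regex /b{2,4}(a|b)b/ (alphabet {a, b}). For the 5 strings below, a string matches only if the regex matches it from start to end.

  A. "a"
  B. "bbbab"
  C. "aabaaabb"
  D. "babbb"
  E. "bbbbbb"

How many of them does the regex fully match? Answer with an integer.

2

A. "a" → no match — must start with "b"
B. "bbbab" → match
C. "aabaaabb" → no match — must start with "b"
D. "babbb" → no match
E. "bbbbbb" → match
Total matched: 2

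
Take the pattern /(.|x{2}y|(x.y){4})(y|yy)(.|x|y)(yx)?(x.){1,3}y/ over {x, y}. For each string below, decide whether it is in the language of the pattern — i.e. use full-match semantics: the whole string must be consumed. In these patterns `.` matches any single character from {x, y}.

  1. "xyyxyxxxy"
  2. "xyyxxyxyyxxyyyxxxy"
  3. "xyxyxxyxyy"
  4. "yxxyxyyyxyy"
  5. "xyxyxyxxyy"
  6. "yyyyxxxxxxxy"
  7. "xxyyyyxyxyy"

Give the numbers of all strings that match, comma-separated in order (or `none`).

1, 2, 3, 6, 7

1. "xyyxyxxxy" → match
2 → match
3. "xyxyxxyxyy" → match
4. "yxxyxyyyxyy" → no match
5. "xyxyxyxxyy" → no match
6. "yyyyxxxxxxxy" → match
7. "xxyyyyxyxyy" → match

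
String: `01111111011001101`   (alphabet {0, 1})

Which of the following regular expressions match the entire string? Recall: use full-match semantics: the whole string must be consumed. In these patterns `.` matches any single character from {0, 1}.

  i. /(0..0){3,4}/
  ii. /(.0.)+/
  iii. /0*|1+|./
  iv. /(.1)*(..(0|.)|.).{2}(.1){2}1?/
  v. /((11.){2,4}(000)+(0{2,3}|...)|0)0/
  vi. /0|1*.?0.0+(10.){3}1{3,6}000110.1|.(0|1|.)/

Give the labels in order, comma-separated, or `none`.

iv

i → no match — must end with `0`
ii → no match
iii → no match
iv → match
v → no match — must end with `0`
vi → no match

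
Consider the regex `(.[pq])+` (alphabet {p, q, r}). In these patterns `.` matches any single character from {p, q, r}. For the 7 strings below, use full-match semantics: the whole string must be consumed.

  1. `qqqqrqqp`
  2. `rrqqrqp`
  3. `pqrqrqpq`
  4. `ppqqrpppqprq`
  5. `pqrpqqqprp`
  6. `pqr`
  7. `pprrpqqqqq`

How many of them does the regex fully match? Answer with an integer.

1 → match
2 → no match
3 → match
4 → match
5 → match
6 → no match
7 → no match
Total matched: 4

4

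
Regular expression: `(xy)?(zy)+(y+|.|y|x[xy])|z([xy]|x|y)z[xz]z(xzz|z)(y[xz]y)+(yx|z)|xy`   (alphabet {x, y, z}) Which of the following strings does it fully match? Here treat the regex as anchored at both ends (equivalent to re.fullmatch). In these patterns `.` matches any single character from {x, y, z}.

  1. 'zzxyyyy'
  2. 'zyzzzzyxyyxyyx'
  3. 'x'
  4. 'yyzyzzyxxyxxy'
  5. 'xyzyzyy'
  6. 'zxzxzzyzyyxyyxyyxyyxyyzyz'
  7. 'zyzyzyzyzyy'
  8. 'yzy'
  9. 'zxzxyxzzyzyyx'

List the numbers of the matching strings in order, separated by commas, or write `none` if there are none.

2, 5, 6, 7

1 → no match
2 → match
3 → no match
4 → no match
5 → match
6 → match
7 → match
8 → no match
9 → no match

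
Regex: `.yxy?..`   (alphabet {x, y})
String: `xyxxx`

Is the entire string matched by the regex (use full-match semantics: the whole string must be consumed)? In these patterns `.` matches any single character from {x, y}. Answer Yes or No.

Yes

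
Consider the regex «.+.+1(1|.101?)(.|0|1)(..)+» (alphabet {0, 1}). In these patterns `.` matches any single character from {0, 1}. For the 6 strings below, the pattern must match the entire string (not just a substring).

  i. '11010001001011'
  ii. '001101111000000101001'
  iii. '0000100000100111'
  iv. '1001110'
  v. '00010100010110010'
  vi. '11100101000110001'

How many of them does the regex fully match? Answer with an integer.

i → no match
ii → match
iii → no match
iv → no match
v → no match
vi → no match
Total matched: 1

1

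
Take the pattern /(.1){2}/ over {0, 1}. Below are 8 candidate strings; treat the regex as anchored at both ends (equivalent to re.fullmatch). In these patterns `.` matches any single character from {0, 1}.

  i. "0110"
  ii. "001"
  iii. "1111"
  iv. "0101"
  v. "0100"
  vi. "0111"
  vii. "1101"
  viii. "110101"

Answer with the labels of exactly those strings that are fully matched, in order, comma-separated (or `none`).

i → no match — must end with "1"
ii → no match
iii → match
iv → match
v → no match — must end with "1"
vi → match
vii → match
viii → no match

iii, iv, vi, vii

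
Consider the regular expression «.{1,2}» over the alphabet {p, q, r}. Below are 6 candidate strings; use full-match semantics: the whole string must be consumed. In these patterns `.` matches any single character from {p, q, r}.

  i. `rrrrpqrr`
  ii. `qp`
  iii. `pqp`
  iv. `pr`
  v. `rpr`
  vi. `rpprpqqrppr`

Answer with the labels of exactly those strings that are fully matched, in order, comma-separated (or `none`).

i → no match
ii → match
iii → no match
iv → match
v → no match
vi → no match

ii, iv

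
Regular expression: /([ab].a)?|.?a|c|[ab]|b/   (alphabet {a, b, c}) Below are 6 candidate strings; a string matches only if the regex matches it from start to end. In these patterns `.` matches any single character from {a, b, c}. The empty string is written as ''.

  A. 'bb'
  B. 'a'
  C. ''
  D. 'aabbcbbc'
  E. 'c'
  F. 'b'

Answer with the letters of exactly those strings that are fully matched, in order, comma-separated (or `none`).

B, C, E, F

A. 'bb' → no match
B. 'a' → match
C. '' → match
D. 'aabbcbbc' → no match
E. 'c' → match
F. 'b' → match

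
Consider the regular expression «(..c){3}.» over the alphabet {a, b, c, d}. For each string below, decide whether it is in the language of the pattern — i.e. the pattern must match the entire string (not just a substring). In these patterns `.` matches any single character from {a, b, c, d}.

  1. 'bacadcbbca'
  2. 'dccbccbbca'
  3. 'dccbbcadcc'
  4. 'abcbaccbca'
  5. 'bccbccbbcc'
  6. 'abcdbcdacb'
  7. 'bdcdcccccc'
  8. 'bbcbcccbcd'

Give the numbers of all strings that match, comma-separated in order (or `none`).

1, 2, 3, 4, 5, 6, 7, 8

1 → match
2 → match
3 → match
4 → match
5 → match
6 → match
7 → match
8 → match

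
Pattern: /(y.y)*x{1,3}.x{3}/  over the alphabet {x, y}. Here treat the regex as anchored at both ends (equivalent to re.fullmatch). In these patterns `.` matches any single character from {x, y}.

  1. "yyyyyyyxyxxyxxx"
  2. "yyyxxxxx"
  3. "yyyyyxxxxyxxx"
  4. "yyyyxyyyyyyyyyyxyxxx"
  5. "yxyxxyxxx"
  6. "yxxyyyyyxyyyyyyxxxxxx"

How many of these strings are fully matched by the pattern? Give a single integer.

1 → match
2 → match
3 → no match
4 → match
5 → match
6 → no match
Total matched: 4

4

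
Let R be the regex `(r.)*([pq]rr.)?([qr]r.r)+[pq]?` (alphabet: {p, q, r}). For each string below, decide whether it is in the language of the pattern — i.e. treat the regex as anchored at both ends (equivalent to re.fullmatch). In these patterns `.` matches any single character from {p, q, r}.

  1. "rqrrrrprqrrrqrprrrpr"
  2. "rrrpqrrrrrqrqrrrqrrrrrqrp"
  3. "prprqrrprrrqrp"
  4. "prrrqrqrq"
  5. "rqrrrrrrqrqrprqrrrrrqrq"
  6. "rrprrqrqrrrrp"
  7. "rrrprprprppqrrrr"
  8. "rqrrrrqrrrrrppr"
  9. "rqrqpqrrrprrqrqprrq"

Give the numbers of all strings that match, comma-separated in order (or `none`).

1 → match
2 → match
3 → no match
4. "prrrqrqrq" → match
5 → match
6 → no match
7 → no match
8 → no match
9 → no match

1, 2, 4, 5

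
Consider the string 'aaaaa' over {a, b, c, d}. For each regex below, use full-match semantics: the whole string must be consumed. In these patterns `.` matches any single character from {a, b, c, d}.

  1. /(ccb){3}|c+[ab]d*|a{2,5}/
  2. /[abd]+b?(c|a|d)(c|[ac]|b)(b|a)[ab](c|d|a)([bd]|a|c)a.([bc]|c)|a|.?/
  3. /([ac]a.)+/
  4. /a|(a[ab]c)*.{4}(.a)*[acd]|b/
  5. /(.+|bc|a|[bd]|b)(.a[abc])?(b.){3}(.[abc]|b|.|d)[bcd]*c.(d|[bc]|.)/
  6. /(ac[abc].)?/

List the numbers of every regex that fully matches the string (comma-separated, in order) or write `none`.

1 → match
2 → no match
3 → no match
4 → match
5 → no match
6 → no match

1, 4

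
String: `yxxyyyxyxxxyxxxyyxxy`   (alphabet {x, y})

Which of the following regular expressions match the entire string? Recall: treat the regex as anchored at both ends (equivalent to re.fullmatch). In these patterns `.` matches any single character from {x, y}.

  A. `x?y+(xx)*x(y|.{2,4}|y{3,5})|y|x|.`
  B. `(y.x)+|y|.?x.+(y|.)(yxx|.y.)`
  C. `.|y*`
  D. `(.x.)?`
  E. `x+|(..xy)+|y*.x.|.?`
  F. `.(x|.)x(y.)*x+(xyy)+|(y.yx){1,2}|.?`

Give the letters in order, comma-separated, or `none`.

E

A → no match
B → no match
C → no match
D → no match
E → match
F → no match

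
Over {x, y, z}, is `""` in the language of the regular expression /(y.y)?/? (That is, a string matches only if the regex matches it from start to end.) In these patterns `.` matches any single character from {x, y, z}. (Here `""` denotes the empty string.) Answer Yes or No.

Yes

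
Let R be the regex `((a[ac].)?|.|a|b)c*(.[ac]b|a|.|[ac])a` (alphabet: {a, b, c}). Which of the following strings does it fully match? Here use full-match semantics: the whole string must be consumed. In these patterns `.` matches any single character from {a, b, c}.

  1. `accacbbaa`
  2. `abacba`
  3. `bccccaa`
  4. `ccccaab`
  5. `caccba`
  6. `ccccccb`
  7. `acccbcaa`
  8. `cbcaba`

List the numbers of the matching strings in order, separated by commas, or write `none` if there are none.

1 → no match
2 → no match
3 → match
4 → no match — must end with `a`
5 → no match
6 → no match — must end with `a`
7 → no match
8 → no match

3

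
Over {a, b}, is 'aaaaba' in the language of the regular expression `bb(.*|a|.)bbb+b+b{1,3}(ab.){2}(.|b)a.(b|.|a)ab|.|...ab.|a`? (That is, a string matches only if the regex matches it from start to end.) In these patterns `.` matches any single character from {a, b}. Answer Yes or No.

Yes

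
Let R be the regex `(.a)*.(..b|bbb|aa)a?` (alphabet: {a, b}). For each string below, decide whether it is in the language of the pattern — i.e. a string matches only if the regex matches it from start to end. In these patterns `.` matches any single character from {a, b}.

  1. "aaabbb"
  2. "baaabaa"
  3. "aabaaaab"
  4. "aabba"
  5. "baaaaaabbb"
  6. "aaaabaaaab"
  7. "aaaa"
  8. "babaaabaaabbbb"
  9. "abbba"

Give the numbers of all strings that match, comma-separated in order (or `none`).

1, 2, 3, 4, 5, 6, 7, 8, 9

1. "aaabbb" → match
2. "baaabaa" → match
3. "aabaaaab" → match
4. "aabba" → match
5. "baaaaaabbb" → match
6. "aaaabaaaab" → match
7. "aaaa" → match
8 → match
9. "abbba" → match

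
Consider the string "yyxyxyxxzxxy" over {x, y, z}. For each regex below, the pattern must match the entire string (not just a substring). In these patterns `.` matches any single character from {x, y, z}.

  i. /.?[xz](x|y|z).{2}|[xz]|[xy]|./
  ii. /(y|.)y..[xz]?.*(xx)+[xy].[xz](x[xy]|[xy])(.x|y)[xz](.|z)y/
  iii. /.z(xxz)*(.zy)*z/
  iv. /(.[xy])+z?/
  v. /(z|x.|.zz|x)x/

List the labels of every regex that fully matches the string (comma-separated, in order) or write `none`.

iv

i → no match
ii → no match
iii → no match — must end with "z"
iv → match
v → no match — must end with "x"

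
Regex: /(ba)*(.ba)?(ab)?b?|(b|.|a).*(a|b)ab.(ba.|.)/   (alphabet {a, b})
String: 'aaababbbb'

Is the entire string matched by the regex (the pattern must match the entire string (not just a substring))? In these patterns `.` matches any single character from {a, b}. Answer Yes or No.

No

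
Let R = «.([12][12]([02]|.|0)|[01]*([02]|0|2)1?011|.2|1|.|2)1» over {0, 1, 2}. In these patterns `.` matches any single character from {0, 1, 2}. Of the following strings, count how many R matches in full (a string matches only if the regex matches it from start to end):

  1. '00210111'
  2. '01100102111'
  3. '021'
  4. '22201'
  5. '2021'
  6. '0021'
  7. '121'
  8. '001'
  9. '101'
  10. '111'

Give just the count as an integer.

1 → match
2 → no match
3 → match
4 → match
5 → match
6 → match
7 → match
8 → match
9 → match
10 → match
Total matched: 9

9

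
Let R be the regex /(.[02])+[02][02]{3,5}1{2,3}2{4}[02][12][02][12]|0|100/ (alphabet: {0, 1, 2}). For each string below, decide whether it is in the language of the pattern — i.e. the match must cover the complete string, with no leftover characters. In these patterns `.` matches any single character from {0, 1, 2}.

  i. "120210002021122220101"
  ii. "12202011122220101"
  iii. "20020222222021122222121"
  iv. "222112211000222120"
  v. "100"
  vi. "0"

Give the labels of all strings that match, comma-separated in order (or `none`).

i → match
ii → match
iii → match
iv → no match
v → match
vi → match

i, ii, iii, v, vi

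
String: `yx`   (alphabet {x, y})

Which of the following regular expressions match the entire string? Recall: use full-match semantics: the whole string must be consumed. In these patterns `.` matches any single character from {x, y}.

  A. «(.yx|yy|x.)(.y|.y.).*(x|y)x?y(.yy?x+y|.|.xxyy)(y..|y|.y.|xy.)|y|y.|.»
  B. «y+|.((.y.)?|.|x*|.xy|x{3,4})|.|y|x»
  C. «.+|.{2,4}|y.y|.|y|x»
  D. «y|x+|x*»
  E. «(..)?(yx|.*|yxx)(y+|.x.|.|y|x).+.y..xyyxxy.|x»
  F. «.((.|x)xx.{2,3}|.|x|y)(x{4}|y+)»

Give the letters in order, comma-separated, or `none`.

A → match
B → match
C → match
D → no match
E → no match
F → no match

A, B, C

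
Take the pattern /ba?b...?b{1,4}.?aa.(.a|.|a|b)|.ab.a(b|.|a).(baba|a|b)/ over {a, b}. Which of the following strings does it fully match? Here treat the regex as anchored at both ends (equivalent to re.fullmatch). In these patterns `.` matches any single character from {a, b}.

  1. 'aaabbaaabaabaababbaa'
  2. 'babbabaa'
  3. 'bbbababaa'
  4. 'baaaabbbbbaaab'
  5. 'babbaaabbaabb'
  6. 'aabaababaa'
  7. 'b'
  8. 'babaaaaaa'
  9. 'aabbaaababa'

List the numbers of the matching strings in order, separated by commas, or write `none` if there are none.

1 → no match
2. 'babbabaa' → match
3. 'bbbababaa' → no match
4 → no match
5 → no match
6. 'aabaababaa' → no match
7. 'b' → no match
8. 'babaaaaaa' → no match
9. 'aabbaaababa' → match

2, 9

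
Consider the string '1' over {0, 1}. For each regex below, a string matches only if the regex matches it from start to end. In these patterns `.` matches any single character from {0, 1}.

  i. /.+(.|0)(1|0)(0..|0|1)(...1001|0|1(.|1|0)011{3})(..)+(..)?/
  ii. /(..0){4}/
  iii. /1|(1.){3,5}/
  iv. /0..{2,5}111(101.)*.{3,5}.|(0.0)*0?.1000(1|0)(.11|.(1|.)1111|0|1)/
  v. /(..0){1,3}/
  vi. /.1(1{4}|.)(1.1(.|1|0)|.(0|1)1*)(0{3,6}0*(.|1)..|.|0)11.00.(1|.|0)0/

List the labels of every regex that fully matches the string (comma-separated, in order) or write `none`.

iii

i → no match
ii → no match — must end with '0'
iii → match
iv → no match
v → no match — must end with '0'
vi → no match — must end with '0'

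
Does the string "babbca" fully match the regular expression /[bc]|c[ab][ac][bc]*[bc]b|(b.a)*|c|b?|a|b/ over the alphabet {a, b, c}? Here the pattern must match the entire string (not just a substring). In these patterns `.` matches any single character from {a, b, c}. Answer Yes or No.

No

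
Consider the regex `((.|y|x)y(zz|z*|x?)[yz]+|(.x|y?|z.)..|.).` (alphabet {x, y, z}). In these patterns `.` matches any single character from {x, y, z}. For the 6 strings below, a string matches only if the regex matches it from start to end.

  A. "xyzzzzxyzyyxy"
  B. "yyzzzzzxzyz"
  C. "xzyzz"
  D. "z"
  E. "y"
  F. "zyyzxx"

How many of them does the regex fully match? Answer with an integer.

0

A → no match
B → no match
C → no match
D → no match
E → no match
F → no match
Total matched: 0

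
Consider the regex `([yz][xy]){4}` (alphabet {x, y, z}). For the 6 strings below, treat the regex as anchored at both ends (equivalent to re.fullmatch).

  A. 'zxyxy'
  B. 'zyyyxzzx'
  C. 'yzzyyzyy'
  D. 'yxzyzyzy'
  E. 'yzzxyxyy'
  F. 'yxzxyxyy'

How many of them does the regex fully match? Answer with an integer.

2

A → no match
B → no match
C → no match
D → match
E → no match
F → match
Total matched: 2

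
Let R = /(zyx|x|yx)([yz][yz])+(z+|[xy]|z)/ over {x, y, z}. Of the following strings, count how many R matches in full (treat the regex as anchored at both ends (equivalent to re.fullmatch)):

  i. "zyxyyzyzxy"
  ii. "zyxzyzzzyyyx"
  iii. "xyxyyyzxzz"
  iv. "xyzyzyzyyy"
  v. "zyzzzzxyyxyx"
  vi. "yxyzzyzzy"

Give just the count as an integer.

i → no match
ii → match
iii → no match
iv → match
v → no match
vi → match
Total matched: 3

3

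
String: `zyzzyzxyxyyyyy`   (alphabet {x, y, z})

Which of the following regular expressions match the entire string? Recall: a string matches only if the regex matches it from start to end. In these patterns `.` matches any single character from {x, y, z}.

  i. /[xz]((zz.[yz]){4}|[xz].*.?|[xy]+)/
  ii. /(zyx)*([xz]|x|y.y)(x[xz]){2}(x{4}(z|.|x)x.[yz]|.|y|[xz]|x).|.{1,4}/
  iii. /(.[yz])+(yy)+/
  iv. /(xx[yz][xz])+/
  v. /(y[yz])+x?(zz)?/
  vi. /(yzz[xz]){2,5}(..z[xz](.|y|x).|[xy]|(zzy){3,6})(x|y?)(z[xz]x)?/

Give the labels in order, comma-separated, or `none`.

iii

i → no match
ii → no match
iii → match
iv → no match — must start with `xx`
v → no match — must start with `y`
vi → no match — must start with `yzz`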